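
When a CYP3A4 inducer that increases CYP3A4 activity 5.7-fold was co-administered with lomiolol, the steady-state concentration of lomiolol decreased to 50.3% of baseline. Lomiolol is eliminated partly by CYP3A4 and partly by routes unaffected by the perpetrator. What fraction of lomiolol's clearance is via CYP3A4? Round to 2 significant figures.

0.21

Call the CYP3A4 fraction fm. After the interaction, CL_new/CL_old = fm × 5.7 + (1 − fm).
Steady-state concentration ratio = 1 / (new CL fraction), so new CL fraction = 1 / 0.503 = 1.988.
fm × 5.7 + 1 − fm = 1.988  ⇒  fm × (5.7 − 1) = 0.9881  ⇒  fm = 0.21.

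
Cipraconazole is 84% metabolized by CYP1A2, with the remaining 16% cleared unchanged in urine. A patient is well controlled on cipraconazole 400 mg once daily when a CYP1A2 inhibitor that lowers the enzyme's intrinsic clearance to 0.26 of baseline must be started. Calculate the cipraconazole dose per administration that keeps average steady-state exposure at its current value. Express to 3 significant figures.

151 mg

The CYP1A2 pathway (84% of clearance) is reduced to 0.26× activity: 0.84 × 0.26 = 0.2184.
The remaining 16% of clearance is unaffected.
CL_new/CL_old = 0.2184 + 0.16 = 0.3784.
Exposure is unchanged when dose changes in proportion to clearance. New dose = 400 mg × 0.3784 = 151 mg.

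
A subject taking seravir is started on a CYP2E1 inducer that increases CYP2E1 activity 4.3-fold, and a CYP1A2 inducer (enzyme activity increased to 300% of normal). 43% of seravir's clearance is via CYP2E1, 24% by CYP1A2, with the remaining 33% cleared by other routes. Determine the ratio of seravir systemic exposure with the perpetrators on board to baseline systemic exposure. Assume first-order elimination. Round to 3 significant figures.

The CYP2E1 pathway (43% of clearance) increases to 4.3× activity: 0.43 × 4.3 = 1.849.
The CYP1A2 pathway (24% of clearance) increases to 3× activity: 0.24 × 3 = 0.72.
The remaining 33% of clearance is unaffected.
New clearance relative to baseline: 1.849 + 0.72 + 0.33 = 2.899.
Net systemic exposure ratio = 1 / 2.899 = 0.345.

0.345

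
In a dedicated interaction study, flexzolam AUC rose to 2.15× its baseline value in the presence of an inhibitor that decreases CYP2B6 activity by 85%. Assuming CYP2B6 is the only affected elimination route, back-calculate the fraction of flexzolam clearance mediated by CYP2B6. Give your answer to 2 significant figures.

0.63

CL'/CL = 1 / 2.15 = 0.4651
0.15·fm + (1 − fm) = 0.4651
fm = (0.4651 − 1) / (0.15 − 1) = 0.63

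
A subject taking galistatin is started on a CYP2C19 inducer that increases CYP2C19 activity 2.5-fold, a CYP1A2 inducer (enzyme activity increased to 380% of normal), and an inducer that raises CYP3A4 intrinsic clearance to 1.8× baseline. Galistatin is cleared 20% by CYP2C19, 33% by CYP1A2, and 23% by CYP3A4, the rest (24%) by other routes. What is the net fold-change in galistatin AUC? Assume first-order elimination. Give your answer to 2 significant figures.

0.42

CYP2C19: 0.2 × 2.5 = 0.5
CYP1A2: 0.33 × 3.8 = 1.254
CYP3A4: 0.23 × 1.8 = 0.414
Other: 0.24 (unchanged)
Relative clearance = 0.5 + 1.254 + 0.414 + 0.24 = 2.408.
Because AUC varies inversely with clearance, the combined effect is 1 / 2.408 = 0.42.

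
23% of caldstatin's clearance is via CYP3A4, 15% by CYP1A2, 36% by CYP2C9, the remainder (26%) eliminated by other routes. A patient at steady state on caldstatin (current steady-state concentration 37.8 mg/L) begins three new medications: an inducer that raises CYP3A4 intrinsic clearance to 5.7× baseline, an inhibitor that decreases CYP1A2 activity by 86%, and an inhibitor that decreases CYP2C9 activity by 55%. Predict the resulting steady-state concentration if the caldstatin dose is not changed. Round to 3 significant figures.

The CYP3A4 pathway (23% of clearance) is boosted to 5.7× activity: 0.23 × 5.7 = 1.311.
The CYP1A2 pathway (15% of clearance) is reduced to 0.14× activity: 0.15 × 0.14 = 0.021.
The CYP2C9 pathway (36% of clearance) is reduced to 0.45× activity: 0.36 × 0.45 = 0.162.
The remaining 26% of clearance is unaffected.
New clearance relative to baseline: 1.311 + 0.021 + 0.162 + 0.26 = 1.754.
Dividing the baseline by the relative clearance: 37.8 / 1.754 = 21.6 mg/L.

21.6 mg/L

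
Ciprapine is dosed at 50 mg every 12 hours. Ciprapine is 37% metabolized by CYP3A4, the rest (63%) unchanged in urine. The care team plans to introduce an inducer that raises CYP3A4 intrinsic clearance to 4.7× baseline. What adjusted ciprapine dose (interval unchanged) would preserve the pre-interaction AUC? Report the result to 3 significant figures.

The CYP3A4 pathway (37% of clearance) rises to 4.7× activity: 0.37 × 4.7 = 1.739.
The remaining 63% of clearance is unaffected.
New clearance relative to baseline: 1.739 + 0.63 = 2.369.
Exposure is unchanged when dose changes in proportion to clearance. New dose = 50 mg × 2.369 = 118 mg.

118 mg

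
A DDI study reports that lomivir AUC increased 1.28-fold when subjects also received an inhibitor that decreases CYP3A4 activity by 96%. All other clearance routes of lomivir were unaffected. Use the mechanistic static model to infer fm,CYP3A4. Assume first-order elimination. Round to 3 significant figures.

0.228

CL'/CL = 1 / 1.28 = 0.7812
0.04·fm + (1 − fm) = 0.7812
fm = (0.7812 − 1) / (0.04 − 1) = 0.228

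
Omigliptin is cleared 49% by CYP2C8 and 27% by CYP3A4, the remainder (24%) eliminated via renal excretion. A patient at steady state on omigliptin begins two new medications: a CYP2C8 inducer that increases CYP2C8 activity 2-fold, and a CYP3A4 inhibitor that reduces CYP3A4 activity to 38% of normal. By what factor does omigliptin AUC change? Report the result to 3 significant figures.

0.756

The CYP2C8 pathway (49% of clearance) rises to 2× activity: 0.49 × 2 = 0.98.
The CYP3A4 pathway (27% of clearance) is reduced to 0.38× activity: 0.27 × 0.38 = 0.1026.
Non-CYP routes (24%) are unchanged.
New clearance relative to baseline: 0.98 + 0.1026 + 0.24 = 1.3226.
AUC ∝ 1/CL: fold-change = 1 / 1.3226 = 0.756.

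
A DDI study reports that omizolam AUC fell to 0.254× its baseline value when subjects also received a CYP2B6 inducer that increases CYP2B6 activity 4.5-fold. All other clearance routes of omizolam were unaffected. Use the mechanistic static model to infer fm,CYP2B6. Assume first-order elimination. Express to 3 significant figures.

CL'/CL = 1 / 0.254 = 3.937
4.5·fm + (1 − fm) = 3.937
fm = (3.937 − 1) / (4.5 − 1) = 0.839

0.839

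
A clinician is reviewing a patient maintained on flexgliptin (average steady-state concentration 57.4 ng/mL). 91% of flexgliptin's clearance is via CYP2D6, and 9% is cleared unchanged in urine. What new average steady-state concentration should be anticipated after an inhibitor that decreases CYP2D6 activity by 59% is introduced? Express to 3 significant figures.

124 ng/mL

The CYP2D6 pathway (91% of clearance) drops to 0.41× activity: 0.91 × 0.41 = 0.3731.
Non-CYP routes (9%) are unchanged.
CL_new/CL_old = 0.3731 + 0.09 = 0.4631.
New average steady-state concentration = baseline ÷ relative clearance = 57.4 / 0.4631 = 124 ng/mL.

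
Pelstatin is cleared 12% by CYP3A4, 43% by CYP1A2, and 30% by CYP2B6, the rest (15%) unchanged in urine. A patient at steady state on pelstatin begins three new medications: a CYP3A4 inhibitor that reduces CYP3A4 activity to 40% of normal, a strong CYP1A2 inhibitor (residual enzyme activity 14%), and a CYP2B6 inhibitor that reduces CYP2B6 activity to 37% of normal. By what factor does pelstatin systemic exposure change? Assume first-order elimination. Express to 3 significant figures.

CYP3A4: 0.12 × 0.4 = 0.048
CYP1A2: 0.43 × 0.14 = 0.0602
CYP2B6: 0.3 × 0.37 = 0.111
Other: 0.15 (unchanged)
CL_new/CL_old = 0.048 + 0.0602 + 0.111 + 0.15 = 0.3692.
Because systemic exposure varies inversely with clearance, the combined effect is 1 / 0.3692 = 2.71.

2.71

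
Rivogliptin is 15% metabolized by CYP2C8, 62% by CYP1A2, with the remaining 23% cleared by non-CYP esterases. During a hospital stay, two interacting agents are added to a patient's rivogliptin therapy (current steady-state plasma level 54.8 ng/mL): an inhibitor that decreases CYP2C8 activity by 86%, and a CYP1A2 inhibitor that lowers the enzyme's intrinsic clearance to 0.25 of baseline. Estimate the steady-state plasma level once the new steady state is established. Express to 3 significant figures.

The CYP2C8 pathway (15% of clearance) falls to 0.14× activity: 0.15 × 0.14 = 0.021.
The CYP1A2 pathway (62% of clearance) drops to 0.25× activity: 0.62 × 0.25 = 0.155.
Non-CYP routes (23%) are unchanged.
CL_new/CL_old = 0.021 + 0.155 + 0.23 = 0.406.
New steady-state plasma level = 54.8 / 0.406 = 135 ng/mL (concentration scales inversely with clearance).

135 ng/mL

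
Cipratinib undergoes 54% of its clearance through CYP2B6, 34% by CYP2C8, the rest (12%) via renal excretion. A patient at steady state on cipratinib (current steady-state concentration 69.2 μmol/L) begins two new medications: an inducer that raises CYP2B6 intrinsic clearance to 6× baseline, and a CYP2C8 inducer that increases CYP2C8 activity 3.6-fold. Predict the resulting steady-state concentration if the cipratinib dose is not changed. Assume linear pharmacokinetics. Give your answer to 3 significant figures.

15.1 μmol/L

The CYP2B6 pathway (54% of clearance) is boosted to 6× activity: 0.54 × 6 = 3.24.
The CYP2C8 pathway (34% of clearance) is boosted to 3.6× activity: 0.34 × 3.6 = 1.224.
The remaining 12% of clearance is unaffected.
CL_new/CL_old = 3.24 + 1.224 + 0.12 = 4.584.
Dividing the baseline by the relative clearance: 69.2 / 4.584 = 15.1 μmol/L.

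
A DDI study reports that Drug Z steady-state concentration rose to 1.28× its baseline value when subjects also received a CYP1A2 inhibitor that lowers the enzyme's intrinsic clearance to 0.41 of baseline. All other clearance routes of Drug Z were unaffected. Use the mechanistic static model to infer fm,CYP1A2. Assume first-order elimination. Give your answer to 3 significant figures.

0.371

Let x = fm,CYP1A2. Because steady-state concentration ∝ 1/CL, relative clearance fell to 1/1.28 = 0.7812.
Setting x·0.41 + (1 − x) = 0.7812 and solving: x = (0.7812 − 1)/(0.41 − 1) = 0.371.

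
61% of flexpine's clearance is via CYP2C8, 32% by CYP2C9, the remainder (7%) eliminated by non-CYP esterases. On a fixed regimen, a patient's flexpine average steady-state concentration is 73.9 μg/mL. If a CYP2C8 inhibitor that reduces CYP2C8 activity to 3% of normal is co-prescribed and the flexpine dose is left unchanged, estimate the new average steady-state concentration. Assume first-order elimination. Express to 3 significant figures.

181 μg/mL

CYP2C8: 0.61 × 0.03 = 0.0183
CYP2C9: 0.32 (unchanged)
Other: 0.07 (unchanged)
New clearance relative to baseline: 0.0183 + 0.32 + 0.07 = 0.4083.
With dosing unchanged, average steady-state concentration scales as 1/CL: 73.9 / 0.4083 = 181 μg/mL.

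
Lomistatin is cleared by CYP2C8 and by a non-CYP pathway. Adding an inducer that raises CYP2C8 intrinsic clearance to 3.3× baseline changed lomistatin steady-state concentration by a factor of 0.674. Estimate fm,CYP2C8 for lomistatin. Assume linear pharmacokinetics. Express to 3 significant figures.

0.210

Call the CYP2C8 fraction fm. After the interaction, CL_new/CL_old = fm × 3.3 + (1 − fm).
Steady-state concentration ratio = 1 / (new CL fraction), so new CL fraction = 1 / 0.674 = 1.484.
fm × 3.3 + 1 − fm = 1.484  ⇒  fm × (3.3 − 1) = 0.4837  ⇒  fm = 0.210.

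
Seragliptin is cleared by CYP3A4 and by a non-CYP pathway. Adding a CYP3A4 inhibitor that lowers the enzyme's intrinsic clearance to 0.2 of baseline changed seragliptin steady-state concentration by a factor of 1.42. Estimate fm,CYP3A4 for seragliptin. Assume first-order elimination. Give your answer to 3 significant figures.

0.370

CL'/CL = 1 / 1.42 = 0.7042
0.2·fm + (1 − fm) = 0.7042
fm = (0.7042 − 1) / (0.2 − 1) = 0.370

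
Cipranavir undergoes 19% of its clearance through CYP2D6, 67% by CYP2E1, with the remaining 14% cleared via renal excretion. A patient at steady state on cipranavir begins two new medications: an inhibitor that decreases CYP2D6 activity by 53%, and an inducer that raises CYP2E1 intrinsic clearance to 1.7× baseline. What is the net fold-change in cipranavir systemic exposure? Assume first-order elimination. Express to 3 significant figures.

The CYP2D6 pathway (19% of clearance) falls to 0.47× activity: 0.19 × 0.47 = 0.0893.
The CYP2E1 pathway (67% of clearance) increases to 1.7× activity: 0.67 × 1.7 = 1.139.
Non-CYP routes (14%) are unchanged.
New clearance relative to baseline: 0.0893 + 1.139 + 0.14 = 1.3683.
Net systemic exposure ratio = 1 / 1.3683 = 0.731.

0.731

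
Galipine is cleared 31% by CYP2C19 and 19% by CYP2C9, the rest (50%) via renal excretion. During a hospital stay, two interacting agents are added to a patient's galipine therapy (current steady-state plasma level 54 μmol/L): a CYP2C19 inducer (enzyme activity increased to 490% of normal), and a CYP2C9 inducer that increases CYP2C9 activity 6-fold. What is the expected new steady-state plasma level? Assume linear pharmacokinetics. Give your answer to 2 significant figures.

17 μmol/L

The CYP2C19 pathway (31% of clearance) increases to 4.9× activity: 0.31 × 4.9 = 1.519.
The CYP2C9 pathway (19% of clearance) increases to 6× activity: 0.19 × 6 = 1.14.
The remaining 50% of clearance is unaffected.
CL_new/CL_old = 1.519 + 1.14 + 0.5 = 3.159.
Dividing the baseline by the relative clearance: 54 / 3.159 = 17 μmol/L.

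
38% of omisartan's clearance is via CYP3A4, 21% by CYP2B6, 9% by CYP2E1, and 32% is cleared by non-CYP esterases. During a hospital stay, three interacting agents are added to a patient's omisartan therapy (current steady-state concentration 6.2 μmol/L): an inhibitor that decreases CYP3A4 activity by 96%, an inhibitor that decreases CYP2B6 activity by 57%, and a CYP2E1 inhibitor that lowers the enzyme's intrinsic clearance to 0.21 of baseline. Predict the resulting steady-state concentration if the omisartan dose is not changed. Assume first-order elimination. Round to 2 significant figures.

The CYP3A4 pathway (38% of clearance) is reduced to 0.04× activity: 0.38 × 0.04 = 0.0152.
The CYP2B6 pathway (21% of clearance) falls to 0.43× activity: 0.21 × 0.43 = 0.0903.
The CYP2E1 pathway (9% of clearance) drops to 0.21× activity: 0.09 × 0.21 = 0.0189.
The remaining 32% of clearance is unaffected.
Relative clearance = 0.0152 + 0.0903 + 0.0189 + 0.32 = 0.4444.
Steady-state concentration ∝ 1/CL: new value = 6.2 / 0.4444 = 14 μmol/L.

14 μmol/L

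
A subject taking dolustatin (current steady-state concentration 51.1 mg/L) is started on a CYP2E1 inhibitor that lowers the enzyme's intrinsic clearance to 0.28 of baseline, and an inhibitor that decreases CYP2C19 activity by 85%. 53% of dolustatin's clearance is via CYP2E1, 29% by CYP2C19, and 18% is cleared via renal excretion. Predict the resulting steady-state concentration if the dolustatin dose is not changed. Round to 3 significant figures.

137 mg/L

The CYP2E1 pathway (53% of clearance) drops to 0.28× activity: 0.53 × 0.28 = 0.1484.
The CYP2C19 pathway (29% of clearance) is reduced to 0.15× activity: 0.29 × 0.15 = 0.0435.
Non-CYP routes (18%) are unchanged.
New clearance relative to baseline: 0.1484 + 0.0435 + 0.18 = 0.3719.
Dividing the baseline by the relative clearance: 51.1 / 0.3719 = 137 mg/L.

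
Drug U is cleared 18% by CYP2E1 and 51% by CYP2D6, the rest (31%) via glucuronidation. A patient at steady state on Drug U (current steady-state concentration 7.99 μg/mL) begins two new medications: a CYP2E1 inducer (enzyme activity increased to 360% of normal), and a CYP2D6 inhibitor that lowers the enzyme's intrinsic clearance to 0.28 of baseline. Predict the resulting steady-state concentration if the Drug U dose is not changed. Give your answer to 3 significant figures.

The CYP2E1 pathway (18% of clearance) rises to 3.6× activity: 0.18 × 3.6 = 0.648.
The CYP2D6 pathway (51% of clearance) falls to 0.28× activity: 0.51 × 0.28 = 0.1428.
The remaining 31% of clearance is unaffected.
CL_new/CL_old = 0.648 + 0.1428 + 0.31 = 1.1008.
New steady-state concentration = 7.99 / 1.1008 = 7.26 μg/mL (concentration scales inversely with clearance).

7.26 μg/mL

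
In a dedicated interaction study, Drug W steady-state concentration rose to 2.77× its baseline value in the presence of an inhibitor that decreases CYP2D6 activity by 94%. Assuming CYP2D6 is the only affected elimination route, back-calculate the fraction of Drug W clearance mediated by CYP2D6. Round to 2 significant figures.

Write x for the fraction cleared via CYP2D6. The observed steady-state concentration change means clearance fell to 1/2.77 = 0.361 of baseline.
Setting x·0.06 + (1 − x) = 0.361 and solving: x = (0.361 − 1)/(0.06 − 1) = 0.68.

0.68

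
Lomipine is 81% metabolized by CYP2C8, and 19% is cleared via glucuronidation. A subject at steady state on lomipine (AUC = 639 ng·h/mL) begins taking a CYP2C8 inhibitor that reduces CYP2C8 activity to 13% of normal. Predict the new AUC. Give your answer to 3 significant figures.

2.16 × 10³ ng·h/mL

CYP2C8: 0.81 × 0.13 = 0.1053
Other: 0.19 (unchanged)
New clearance relative to baseline: 0.1053 + 0.19 = 0.2953.
With dosing unchanged, AUC scales as 1/CL: 639 / 0.2953 = 2.16 × 10³ ng·h/mL.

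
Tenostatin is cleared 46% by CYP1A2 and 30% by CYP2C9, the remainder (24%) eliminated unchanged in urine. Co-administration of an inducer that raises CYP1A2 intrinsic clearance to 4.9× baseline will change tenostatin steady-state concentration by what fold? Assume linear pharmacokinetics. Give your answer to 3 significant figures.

0.358

The CYP1A2 pathway (46% of clearance) rises to 4.9× activity: 0.46 × 4.9 = 2.254.
CYP2C9 (30%) and the residual 24% are unaffected.
CL_new/CL_old = 2.254 + 0.3 + 0.24 = 2.794.
Steady-state concentration is inversely proportional to clearance, so the fold-change is 1 / 2.794 = 0.358.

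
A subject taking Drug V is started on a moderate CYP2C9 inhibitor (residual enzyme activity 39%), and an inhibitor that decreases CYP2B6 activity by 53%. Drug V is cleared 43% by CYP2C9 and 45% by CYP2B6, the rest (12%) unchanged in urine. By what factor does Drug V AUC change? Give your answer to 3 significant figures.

CYP2C9: 0.43 × 0.39 = 0.1677
CYP2B6: 0.45 × 0.47 = 0.2115
Other: 0.12 (unchanged)
New clearance relative to baseline: 0.1677 + 0.2115 + 0.12 = 0.4992.
Net AUC ratio = 1 / 0.4992 = 2.00.

2.00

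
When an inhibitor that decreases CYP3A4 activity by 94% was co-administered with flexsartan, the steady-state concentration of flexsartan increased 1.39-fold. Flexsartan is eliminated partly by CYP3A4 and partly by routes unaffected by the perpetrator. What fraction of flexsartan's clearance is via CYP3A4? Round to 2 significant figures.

Write x for the fraction cleared via CYP3A4. The observed steady-state concentration change means clearance fell to 1/1.39 = 0.7194 of baseline.
Setting x·0.06 + (1 − x) = 0.7194 and solving: x = (0.7194 − 1)/(0.06 − 1) = 0.30.

0.30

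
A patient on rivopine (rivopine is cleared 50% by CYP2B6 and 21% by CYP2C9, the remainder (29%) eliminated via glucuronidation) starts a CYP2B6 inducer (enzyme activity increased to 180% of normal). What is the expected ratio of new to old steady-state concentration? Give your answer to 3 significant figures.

CYP2B6: 0.5 × 1.8 = 0.9
CYP2C9: 0.21 (unchanged)
Other: 0.29 (unchanged)
Relative clearance = 0.9 + 0.21 + 0.29 = 1.4.
Steady-state concentration is inversely proportional to clearance, so the fold-change is 1 / 1.4 = 0.714.

0.714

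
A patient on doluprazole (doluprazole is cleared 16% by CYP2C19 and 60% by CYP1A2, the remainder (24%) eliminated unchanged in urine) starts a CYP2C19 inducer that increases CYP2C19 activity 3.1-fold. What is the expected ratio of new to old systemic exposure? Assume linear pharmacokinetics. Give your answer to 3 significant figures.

The CYP2C19 pathway (16% of clearance) rises to 3.1× activity: 0.16 × 3.1 = 0.496.
CYP1A2 (60%) and the residual 24% are unaffected.
New clearance relative to baseline: 0.496 + 0.6 + 0.24 = 1.336.
Since systemic exposure ∝ 1/CL, the ratio is 1 / 1.336 = 0.749.

0.749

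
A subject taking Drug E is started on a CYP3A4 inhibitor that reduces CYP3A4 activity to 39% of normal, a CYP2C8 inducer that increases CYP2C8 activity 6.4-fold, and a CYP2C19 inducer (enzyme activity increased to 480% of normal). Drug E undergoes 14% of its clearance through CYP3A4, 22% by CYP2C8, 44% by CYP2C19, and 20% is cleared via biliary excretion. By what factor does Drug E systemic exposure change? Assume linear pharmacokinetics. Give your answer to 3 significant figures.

The CYP3A4 pathway (14% of clearance) falls to 0.39× activity: 0.14 × 0.39 = 0.0546.
The CYP2C8 pathway (22% of clearance) increases to 6.4× activity: 0.22 × 6.4 = 1.408.
The CYP2C19 pathway (44% of clearance) rises to 4.8× activity: 0.44 × 4.8 = 2.112.
The remaining 20% of clearance is unaffected.
CL_new/CL_old = 0.0546 + 1.408 + 2.112 + 0.2 = 3.7746.
Because systemic exposure varies inversely with clearance, the combined effect is 1 / 3.7746 = 0.265.

0.265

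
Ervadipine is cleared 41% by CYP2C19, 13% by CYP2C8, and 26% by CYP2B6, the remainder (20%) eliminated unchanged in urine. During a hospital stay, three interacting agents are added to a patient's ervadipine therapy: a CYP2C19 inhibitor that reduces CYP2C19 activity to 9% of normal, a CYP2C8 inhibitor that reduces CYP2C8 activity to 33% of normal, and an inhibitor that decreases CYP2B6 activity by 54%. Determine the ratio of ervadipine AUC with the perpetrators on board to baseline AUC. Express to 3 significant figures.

2.50

The CYP2C19 pathway (41% of clearance) is reduced to 0.09× activity: 0.41 × 0.09 = 0.0369.
The CYP2C8 pathway (13% of clearance) drops to 0.33× activity: 0.13 × 0.33 = 0.0429.
The CYP2B6 pathway (26% of clearance) falls to 0.46× activity: 0.26 × 0.46 = 0.1196.
Non-CYP routes (20%) are unchanged.
CL_new/CL_old = 0.0369 + 0.0429 + 0.1196 + 0.2 = 0.3994.
Net AUC ratio = 1 / 0.3994 = 2.50.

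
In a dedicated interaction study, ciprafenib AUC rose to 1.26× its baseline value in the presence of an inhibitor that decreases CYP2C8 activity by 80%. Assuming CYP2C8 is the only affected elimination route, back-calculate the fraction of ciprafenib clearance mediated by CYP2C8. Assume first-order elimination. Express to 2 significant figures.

0.26

CL'/CL = 1 / 1.26 = 0.7937
0.2·fm + (1 − fm) = 0.7937
fm = (0.7937 − 1) / (0.2 − 1) = 0.26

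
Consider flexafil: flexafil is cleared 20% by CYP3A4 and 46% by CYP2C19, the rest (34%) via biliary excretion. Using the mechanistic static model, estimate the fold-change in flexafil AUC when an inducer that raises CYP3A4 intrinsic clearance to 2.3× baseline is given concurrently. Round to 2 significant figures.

The CYP3A4 pathway (20% of clearance) increases to 2.3× activity: 0.2 × 2.3 = 0.46.
CYP2C19 (46%) and the residual 34% are unaffected.
Relative clearance = 0.46 + 0.46 + 0.34 = 1.26.
Since AUC ∝ 1/CL, the ratio is 1 / 1.26 = 0.79.

0.79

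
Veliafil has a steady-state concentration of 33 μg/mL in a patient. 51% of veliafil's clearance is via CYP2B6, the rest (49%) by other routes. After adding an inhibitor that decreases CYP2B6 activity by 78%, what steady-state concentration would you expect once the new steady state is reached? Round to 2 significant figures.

The CYP2B6 pathway (51% of clearance) drops to 0.22× activity: 0.51 × 0.22 = 0.1122.
Non-CYP routes (49%) are unchanged.
Relative clearance = 0.1122 + 0.49 = 0.6022.
With dosing unchanged, steady-state concentration scales as 1/CL: 33 / 0.6022 = 55 μg/mL.

55 μg/mL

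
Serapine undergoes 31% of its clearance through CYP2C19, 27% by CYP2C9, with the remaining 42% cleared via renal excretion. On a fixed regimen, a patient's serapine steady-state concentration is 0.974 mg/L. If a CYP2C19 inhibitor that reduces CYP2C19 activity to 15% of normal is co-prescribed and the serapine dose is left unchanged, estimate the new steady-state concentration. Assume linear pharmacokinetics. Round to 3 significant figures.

CYP2C19: 0.31 × 0.15 = 0.0465
CYP2C9: 0.27 (unchanged)
Other: 0.42 (unchanged)
Relative clearance = 0.0465 + 0.27 + 0.42 = 0.7365.
With dosing unchanged, steady-state concentration scales as 1/CL: 0.974 / 0.7365 = 1.32 mg/L.

1.32 mg/L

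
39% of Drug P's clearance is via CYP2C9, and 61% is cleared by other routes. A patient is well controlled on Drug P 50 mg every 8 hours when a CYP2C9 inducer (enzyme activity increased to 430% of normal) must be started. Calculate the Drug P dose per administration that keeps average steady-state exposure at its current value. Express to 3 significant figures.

CYP2C9: 0.39 × 4.3 = 1.677
Other: 0.61 (unchanged)
CL_new/CL_old = 1.677 + 0.61 = 2.287.
To maintain the same steady-state level, dose must scale with clearance: new dose = 50 × 2.287 = 114 mg.

114 mg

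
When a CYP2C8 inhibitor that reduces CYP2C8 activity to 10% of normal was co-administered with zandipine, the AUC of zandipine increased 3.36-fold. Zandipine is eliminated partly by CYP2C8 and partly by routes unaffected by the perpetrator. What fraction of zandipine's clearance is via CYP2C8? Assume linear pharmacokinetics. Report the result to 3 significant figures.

0.780

Write x for the fraction cleared via CYP2C8. The observed AUC change means clearance fell to 1/3.36 = 0.2976 of baseline.
Only the CYP2C8 route changed, so 0.2976 = x·0.1 + (1 − x), giving x = 0.780.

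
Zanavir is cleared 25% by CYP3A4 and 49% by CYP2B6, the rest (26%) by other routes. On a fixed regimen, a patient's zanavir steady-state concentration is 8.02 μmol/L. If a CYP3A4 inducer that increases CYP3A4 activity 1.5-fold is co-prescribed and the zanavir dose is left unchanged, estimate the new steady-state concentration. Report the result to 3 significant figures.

7.13 μmol/L

The CYP3A4 pathway (25% of clearance) is boosted to 1.5× activity: 0.25 × 1.5 = 0.375.
CYP2B6 (49%) and the residual 26% are unaffected.
CL_new/CL_old = 0.375 + 0.49 + 0.26 = 1.125.
New steady-state concentration = baseline ÷ relative clearance = 8.02 / 1.125 = 7.13 μmol/L.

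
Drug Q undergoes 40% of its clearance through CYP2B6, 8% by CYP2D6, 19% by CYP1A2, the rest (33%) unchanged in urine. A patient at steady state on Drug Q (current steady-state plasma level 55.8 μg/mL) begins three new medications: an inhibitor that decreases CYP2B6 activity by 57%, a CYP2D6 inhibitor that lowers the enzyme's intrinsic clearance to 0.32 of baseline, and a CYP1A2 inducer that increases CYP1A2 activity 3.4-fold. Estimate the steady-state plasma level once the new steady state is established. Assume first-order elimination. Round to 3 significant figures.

47.5 μg/mL

The CYP2B6 pathway (40% of clearance) drops to 0.43× activity: 0.4 × 0.43 = 0.172.
The CYP2D6 pathway (8% of clearance) falls to 0.32× activity: 0.08 × 0.32 = 0.0256.
The CYP1A2 pathway (19% of clearance) is boosted to 3.4× activity: 0.19 × 3.4 = 0.646.
The remaining 33% of clearance is unaffected.
Relative clearance = 0.172 + 0.0256 + 0.646 + 0.33 = 1.1736.
Steady-state plasma level ∝ 1/CL: new value = 55.8 / 1.1736 = 47.5 μg/mL.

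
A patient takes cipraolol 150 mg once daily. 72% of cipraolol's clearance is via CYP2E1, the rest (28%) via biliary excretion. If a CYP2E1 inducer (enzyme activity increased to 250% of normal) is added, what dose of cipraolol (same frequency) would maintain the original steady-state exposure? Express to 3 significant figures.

CYP2E1: 0.72 × 2.5 = 1.8
Other: 0.28 (unchanged)
New clearance relative to baseline: 1.8 + 0.28 = 2.08.
To maintain the same steady-state level, dose must scale with clearance: new dose = 150 × 2.08 = 312 mg.

312 mg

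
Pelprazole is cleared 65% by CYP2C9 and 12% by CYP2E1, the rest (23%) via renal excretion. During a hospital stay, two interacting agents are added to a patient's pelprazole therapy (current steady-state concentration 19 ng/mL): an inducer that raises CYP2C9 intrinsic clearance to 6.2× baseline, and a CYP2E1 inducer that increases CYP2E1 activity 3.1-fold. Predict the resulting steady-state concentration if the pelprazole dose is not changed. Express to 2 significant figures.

The CYP2C9 pathway (65% of clearance) rises to 6.2× activity: 0.65 × 6.2 = 4.03.
The CYP2E1 pathway (12% of clearance) increases to 3.1× activity: 0.12 × 3.1 = 0.372.
Non-CYP routes (23%) are unchanged.
Relative clearance = 4.03 + 0.372 + 0.23 = 4.632.
New steady-state concentration = 19 / 4.632 = 4.1 ng/mL (concentration scales inversely with clearance).

4.1 ng/mL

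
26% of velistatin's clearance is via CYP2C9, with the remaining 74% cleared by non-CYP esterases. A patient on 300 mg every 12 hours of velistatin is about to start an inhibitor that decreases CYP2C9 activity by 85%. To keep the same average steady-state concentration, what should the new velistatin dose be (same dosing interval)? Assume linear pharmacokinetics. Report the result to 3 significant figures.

The CYP2C9 pathway (26% of clearance) drops to 0.15× activity: 0.26 × 0.15 = 0.039.
The remaining 74% of clearance is unaffected.
CL_new/CL_old = 0.039 + 0.74 = 0.779.
Css,avg = (dose rate)/CL, so holding Css fixed requires dose ∝ CL: 300 × 0.779 = 234 mg.

234 mg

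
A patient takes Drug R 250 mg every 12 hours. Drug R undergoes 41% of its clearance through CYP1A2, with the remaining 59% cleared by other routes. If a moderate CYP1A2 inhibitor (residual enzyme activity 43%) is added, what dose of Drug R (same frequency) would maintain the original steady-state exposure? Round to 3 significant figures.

The CYP1A2 pathway (41% of clearance) falls to 0.43× activity: 0.41 × 0.43 = 0.1763.
Non-CYP routes (59%) are unchanged.
New clearance relative to baseline: 0.1763 + 0.59 = 0.7663.
Exposure is unchanged when dose changes in proportion to clearance. New dose = 250 mg × 0.7663 = 192 mg.

192 mg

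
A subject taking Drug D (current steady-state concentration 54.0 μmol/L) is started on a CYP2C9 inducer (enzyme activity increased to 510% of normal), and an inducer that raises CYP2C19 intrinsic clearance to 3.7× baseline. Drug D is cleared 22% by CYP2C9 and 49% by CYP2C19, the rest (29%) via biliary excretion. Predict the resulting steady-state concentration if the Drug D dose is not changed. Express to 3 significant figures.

16.7 μmol/L

The CYP2C9 pathway (22% of clearance) rises to 5.1× activity: 0.22 × 5.1 = 1.122.
The CYP2C19 pathway (49% of clearance) is boosted to 3.7× activity: 0.49 × 3.7 = 1.813.
The remaining 29% of clearance is unaffected.
CL_new/CL_old = 1.122 + 1.813 + 0.29 = 3.225.
Steady-state concentration ∝ 1/CL: new value = 54.0 / 3.225 = 16.7 μmol/L.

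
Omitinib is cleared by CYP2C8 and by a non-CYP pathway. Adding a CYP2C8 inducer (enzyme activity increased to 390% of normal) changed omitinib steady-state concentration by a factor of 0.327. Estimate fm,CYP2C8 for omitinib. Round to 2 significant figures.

CL'/CL = 1 / 0.327 = 3.058
3.9·fm + (1 − fm) = 3.058
fm = (3.058 − 1) / (3.9 − 1) = 0.71

0.71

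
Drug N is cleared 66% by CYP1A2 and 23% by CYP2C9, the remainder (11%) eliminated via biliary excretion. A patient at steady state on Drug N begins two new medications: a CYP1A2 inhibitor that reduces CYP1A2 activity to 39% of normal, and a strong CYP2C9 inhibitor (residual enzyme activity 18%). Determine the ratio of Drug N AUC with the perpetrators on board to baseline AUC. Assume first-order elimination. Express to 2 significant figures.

The CYP1A2 pathway (66% of clearance) drops to 0.39× activity: 0.66 × 0.39 = 0.2574.
The CYP2C9 pathway (23% of clearance) drops to 0.18× activity: 0.23 × 0.18 = 0.0414.
Non-CYP routes (11%) are unchanged.
CL_new/CL_old = 0.2574 + 0.0414 + 0.11 = 0.4088.
Net AUC ratio = 1 / 0.4088 = 2.4.

2.4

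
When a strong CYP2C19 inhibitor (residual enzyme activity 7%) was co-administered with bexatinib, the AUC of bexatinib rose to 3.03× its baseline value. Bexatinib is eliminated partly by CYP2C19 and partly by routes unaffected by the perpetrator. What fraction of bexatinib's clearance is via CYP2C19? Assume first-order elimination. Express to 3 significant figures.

0.720

Let fm be the CYP2C19 fraction. New clearance relative to baseline = fm × 0.07 + (1 − fm).
AUC ratio = 1 / (new CL fraction), so new CL fraction = 1 / 3.03 = 0.33.
fm × 0.07 + 1 − fm = 0.33  ⇒  fm × (0.07 − 1) = −0.67  ⇒  fm = 0.720.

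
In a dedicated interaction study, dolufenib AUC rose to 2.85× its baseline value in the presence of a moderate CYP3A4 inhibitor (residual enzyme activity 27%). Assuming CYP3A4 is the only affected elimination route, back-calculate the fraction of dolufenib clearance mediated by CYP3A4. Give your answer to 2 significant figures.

CL'/CL = 1 / 2.85 = 0.3509
0.27·fm + (1 − fm) = 0.3509
fm = (0.3509 − 1) / (0.27 − 1) = 0.89

0.89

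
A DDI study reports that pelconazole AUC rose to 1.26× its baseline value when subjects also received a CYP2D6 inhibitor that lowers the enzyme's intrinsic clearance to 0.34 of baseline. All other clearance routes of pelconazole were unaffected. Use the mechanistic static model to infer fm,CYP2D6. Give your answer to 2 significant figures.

0.31

Let x = fm,CYP2D6. Because AUC ∝ 1/CL, relative clearance fell to 1/1.26 = 0.7937.
Setting x·0.34 + (1 − x) = 0.7937 and solving: x = (0.7937 − 1)/(0.34 − 1) = 0.31.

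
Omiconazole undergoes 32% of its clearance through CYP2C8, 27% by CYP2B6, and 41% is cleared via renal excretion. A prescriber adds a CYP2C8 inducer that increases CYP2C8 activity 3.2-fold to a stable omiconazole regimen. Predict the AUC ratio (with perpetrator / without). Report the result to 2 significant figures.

0.59

The CYP2C8 pathway (32% of clearance) rises to 3.2× activity: 0.32 × 3.2 = 1.024.
CYP2B6 (27%) and the residual 41% are unaffected.
CL_new/CL_old = 1.024 + 0.27 + 0.41 = 1.704.
Since AUC ∝ 1/CL, the ratio is 1 / 1.704 = 0.59.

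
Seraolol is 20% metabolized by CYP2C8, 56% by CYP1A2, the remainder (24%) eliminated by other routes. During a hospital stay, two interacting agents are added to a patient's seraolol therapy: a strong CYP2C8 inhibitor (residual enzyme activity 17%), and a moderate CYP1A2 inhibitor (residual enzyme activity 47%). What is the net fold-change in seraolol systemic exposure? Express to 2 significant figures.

CYP2C8: 0.2 × 0.17 = 0.034
CYP1A2: 0.56 × 0.47 = 0.2632
Other: 0.24 (unchanged)
New clearance relative to baseline: 0.034 + 0.2632 + 0.24 = 0.5372.
Because systemic exposure varies inversely with clearance, the combined effect is 1 / 0.5372 = 1.9.

1.9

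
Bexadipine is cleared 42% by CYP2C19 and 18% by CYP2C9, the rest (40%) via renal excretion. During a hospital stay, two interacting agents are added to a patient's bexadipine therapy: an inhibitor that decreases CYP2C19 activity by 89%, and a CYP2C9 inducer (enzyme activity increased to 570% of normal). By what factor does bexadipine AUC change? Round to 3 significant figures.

0.679

The CYP2C19 pathway (42% of clearance) is reduced to 0.11× activity: 0.42 × 0.11 = 0.0462.
The CYP2C9 pathway (18% of clearance) is boosted to 5.7× activity: 0.18 × 5.7 = 1.026.
Non-CYP routes (40%) are unchanged.
Relative clearance = 0.0462 + 1.026 + 0.4 = 1.4722.
AUC ∝ 1/CL: fold-change = 1 / 1.4722 = 0.679.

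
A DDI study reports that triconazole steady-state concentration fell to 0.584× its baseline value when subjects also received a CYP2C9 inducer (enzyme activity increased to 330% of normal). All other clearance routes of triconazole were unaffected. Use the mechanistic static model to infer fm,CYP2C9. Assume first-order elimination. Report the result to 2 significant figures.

Let fm be the CYP2C9 fraction. New clearance relative to baseline = fm × 3.3 + (1 − fm).
Steady-state concentration ratio = 1 / (new CL fraction), so new CL fraction = 1 / 0.584 = 1.712.
fm × 3.3 + 1 − fm = 1.712  ⇒  fm × (3.3 − 1) = 0.7123  ⇒  fm = 0.31.

0.31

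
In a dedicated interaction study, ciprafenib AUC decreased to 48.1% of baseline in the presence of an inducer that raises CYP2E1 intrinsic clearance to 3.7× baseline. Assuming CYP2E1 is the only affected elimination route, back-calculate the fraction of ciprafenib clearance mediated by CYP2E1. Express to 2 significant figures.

0.40

CL'/CL = 1 / 0.481 = 2.079
3.7·fm + (1 − fm) = 2.079
fm = (2.079 − 1) / (3.7 − 1) = 0.40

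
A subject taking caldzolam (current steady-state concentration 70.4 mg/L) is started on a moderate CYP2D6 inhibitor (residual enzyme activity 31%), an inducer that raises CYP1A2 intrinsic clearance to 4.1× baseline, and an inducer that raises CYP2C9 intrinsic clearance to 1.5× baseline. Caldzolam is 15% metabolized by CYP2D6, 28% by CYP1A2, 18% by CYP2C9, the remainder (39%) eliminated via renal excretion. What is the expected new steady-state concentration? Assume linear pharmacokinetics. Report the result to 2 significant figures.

38 mg/L

The CYP2D6 pathway (15% of clearance) drops to 0.31× activity: 0.15 × 0.31 = 0.0465.
The CYP1A2 pathway (28% of clearance) rises to 4.1× activity: 0.28 × 4.1 = 1.148.
The CYP2C9 pathway (18% of clearance) increases to 1.5× activity: 0.18 × 1.5 = 0.27.
Non-CYP routes (39%) are unchanged.
CL_new/CL_old = 0.0465 + 1.148 + 0.27 + 0.39 = 1.8545.
Steady-state concentration ∝ 1/CL: new value = 70.4 / 1.8545 = 38 mg/L.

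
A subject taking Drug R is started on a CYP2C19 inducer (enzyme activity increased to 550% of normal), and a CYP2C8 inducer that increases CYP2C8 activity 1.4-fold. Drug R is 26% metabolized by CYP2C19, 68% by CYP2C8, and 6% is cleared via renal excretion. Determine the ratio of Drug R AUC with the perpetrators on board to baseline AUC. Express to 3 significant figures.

CYP2C19: 0.26 × 5.5 = 1.43
CYP2C8: 0.68 × 1.4 = 0.952
Other: 0.06 (unchanged)
CL_new/CL_old = 1.43 + 0.952 + 0.06 = 2.442.
AUC ∝ 1/CL: fold-change = 1 / 2.442 = 0.410.

0.410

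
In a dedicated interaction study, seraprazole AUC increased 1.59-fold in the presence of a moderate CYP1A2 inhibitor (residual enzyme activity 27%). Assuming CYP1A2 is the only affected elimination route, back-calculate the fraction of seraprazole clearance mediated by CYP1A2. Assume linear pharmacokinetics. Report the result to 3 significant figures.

Let fm be the CYP1A2 fraction. New clearance relative to baseline = fm × 0.27 + (1 − fm).
AUC ratio = 1 / (new CL fraction), so new CL fraction = 1 / 1.59 = 0.6289.
fm × 0.27 + 1 − fm = 0.6289  ⇒  fm × (0.27 − 1) = −0.3711  ⇒  fm = 0.508.

0.508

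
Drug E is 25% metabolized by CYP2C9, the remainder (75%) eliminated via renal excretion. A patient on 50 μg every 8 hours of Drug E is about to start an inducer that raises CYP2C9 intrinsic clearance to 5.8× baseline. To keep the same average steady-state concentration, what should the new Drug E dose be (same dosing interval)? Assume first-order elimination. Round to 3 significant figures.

110 μg

CYP2C9: 0.25 × 5.8 = 1.45
Other: 0.75 (unchanged)
Relative clearance = 1.45 + 0.75 = 2.2.
Css,avg = (dose rate)/CL, so holding Css fixed requires dose ∝ CL: 50 × 2.2 = 110 μg.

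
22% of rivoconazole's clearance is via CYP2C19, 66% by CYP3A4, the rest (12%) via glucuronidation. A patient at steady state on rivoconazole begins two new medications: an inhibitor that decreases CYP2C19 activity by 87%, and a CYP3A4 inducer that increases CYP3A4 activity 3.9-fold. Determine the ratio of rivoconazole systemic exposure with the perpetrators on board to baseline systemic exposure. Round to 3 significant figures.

CYP2C19: 0.22 × 0.13 = 0.0286
CYP3A4: 0.66 × 3.9 = 2.574
Other: 0.12 (unchanged)
Relative clearance = 0.0286 + 2.574 + 0.12 = 2.7226.
Because systemic exposure varies inversely with clearance, the combined effect is 1 / 2.7226 = 0.367.

0.367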